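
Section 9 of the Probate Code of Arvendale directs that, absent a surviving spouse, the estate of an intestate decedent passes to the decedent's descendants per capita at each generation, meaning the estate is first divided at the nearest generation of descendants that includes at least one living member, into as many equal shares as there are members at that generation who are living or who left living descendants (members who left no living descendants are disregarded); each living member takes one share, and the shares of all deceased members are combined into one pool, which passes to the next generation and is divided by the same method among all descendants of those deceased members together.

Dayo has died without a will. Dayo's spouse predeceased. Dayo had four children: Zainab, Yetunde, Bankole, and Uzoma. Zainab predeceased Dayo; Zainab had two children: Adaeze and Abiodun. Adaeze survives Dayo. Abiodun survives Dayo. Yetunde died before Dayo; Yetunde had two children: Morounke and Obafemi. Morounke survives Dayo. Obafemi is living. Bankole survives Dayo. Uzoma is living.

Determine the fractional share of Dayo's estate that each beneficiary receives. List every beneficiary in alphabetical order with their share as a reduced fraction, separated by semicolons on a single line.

Abiodun 1/8; Adaeze 1/8; Bankole 1/4; Morounke 1/8; Obafemi 1/8; Uzoma 1/4

There is no surviving spouse, so the entire estate passes to Dayo's descendants per capita at each generation.
At generation 1 (Zainab, Yetunde, Bankole, Uzoma) there are 4 shares of (1)/4 = 1/4 each.
Living: Bankole and Uzoma — each takes 1/4.
Deceased: Zainab and Yetunde. Their combined 1/2 is pooled and carried to generation 2.
At generation 2 (Adaeze, Abiodun, Morounke, Obafemi) there are 4 shares of (1/2)/4 = 1/8 each.
Living: Adaeze, Abiodun, Morounke, and Obafemi — each takes 1/8.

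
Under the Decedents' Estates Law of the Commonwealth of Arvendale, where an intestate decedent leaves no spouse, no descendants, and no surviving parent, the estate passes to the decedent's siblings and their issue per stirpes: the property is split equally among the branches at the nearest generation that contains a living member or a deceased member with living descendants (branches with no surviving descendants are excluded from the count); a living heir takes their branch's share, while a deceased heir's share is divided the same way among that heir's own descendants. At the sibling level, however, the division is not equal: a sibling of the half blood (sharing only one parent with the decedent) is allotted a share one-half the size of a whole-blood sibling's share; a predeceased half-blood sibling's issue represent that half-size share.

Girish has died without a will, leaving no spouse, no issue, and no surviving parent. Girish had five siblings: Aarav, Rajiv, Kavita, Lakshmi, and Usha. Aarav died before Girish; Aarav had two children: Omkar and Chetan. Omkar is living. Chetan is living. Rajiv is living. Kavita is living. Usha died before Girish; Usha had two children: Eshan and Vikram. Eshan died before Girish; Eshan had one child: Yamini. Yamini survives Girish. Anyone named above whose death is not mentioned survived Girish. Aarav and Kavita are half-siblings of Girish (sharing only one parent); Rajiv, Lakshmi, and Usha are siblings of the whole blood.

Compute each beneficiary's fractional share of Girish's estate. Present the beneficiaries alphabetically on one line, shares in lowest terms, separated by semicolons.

No spouse, descendants, or parent survives, so the estate passes to Girish's siblings per stirpes.
Half-blood siblings count for one-half the weight of whole-blood siblings at the initial division.
Dividing 1 in proportion to weights (total weight 4): Aarav (weight 1/2) → 1/8; Rajiv (weight 1) → 1/4; Kavita (weight 1/2) → 1/8; Lakshmi (weight 1) → 1/4; Usha (weight 1) → 1/4.
Aarav predeceased; the 1/8 allotted to Aarav's branch passes to Aarav's issue by representation.
The 1/8 is divided into 2 equal shares of 1/16 among Omkar, Chetan.
Omkar is living and takes 1/16.
Chetan is living and takes 1/16.
Rajiv is living and takes 1/4.
Kavita is living and takes 1/8.
Lakshmi is living and takes 1/4.
Usha predeceased; the 1/4 allotted to Usha's branch passes to Usha's issue by representation.
The 1/4 is divided into 2 equal shares of 1/8 among Eshan, Vikram.
Eshan predeceased; the 1/8 allotted to Eshan's branch passes to Eshan's issue by representation.
Yamini is the sole taker at this level and receives the full 1/8.
Vikram is living and takes 1/8.

Chetan 1/16; Kavita 1/8; Lakshmi 1/4; Omkar 1/16; Rajiv 1/4; Vikram 1/8; Yamini 1/8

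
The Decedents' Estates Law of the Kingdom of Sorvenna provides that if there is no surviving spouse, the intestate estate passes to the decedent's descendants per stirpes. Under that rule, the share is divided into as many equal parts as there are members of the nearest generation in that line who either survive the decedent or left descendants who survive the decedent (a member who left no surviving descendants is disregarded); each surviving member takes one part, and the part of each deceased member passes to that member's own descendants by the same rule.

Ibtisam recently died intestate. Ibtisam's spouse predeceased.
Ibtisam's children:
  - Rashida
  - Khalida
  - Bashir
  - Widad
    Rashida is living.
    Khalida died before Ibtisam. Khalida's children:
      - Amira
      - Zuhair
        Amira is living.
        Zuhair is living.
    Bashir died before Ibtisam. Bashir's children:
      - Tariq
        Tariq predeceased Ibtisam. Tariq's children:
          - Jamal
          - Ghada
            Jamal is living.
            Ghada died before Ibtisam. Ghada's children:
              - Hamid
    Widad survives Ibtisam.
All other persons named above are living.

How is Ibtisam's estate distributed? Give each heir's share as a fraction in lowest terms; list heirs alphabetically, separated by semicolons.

There is no surviving spouse, so the entire estate passes to Ibtisam's descendants per stirpes.
The estate is divided into 4 equal shares of 1/4 among Rashida, Khalida, Bashir, Widad.
Rashida is living and takes 1/4.
Khalida predeceased; the 1/4 allotted to Khalida's branch passes to Khalida's issue by representation.
The 1/4 is divided into 2 equal shares of 1/8 among Amira, Zuhair.
Amira is living and takes 1/8.
Zuhair is living and takes 1/8.
Bashir predeceased; the 1/4 allotted to Bashir's branch passes to Bashir's issue by representation.
Tariq's line is the sole branch at this level, so the full 1/4 passes to Tariq's issue by representation.
The 1/4 is divided into 2 equal shares of 1/8 among Jamal, Ghada.
Jamal is living and takes 1/8.
Ghada predeceased; the 1/8 allotted to Ghada's branch passes to Ghada's issue by representation.
Hamid is the sole taker at this level and receives the full 1/8.
Widad is living and takes 1/4.

Amira 1/8; Hamid 1/8; Jamal 1/8; Rashida 1/4; Widad 1/4; Zuhair 1/8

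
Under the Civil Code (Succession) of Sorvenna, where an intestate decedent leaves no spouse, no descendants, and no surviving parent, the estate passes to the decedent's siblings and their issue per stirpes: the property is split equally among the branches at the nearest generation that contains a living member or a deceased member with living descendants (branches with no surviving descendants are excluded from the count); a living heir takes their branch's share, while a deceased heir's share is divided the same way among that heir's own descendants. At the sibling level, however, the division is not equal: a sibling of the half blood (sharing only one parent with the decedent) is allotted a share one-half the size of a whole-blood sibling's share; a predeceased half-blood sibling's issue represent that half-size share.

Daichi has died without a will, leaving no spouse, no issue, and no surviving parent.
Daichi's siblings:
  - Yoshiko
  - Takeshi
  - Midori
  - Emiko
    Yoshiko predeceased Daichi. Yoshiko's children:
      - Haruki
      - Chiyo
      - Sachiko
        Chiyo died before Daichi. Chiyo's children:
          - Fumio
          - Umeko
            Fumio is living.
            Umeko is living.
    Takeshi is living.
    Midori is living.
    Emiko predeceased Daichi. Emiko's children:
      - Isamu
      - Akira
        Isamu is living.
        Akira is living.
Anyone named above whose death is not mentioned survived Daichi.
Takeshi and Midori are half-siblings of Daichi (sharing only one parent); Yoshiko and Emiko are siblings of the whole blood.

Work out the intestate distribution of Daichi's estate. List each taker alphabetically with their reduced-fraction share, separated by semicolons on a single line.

No spouse, descendants, or parent survives, so the estate passes to Daichi's siblings per stirpes.
Half-blood siblings count for one-half the weight of whole-blood siblings at the initial division.
Dividing 1 in proportion to weights (total weight 3): Yoshiko (weight 1) → 1/3; Takeshi (weight 1/2) → 1/6; Midori (weight 1/2) → 1/6; Emiko (weight 1) → 1/3.
Yoshiko predeceased; the 1/3 allotted to Yoshiko's branch passes to Yoshiko's issue by representation.
The 1/3 is divided into 3 equal shares of 1/9 among Haruki, Chiyo, Sachiko.
Haruki is living and takes 1/9.
Chiyo predeceased; the 1/9 allotted to Chiyo's branch passes to Chiyo's issue by representation.
The 1/9 is divided into 2 equal shares of 1/18 among Fumio, Umeko.
Fumio is living and takes 1/18.
Umeko is living and takes 1/18.
Sachiko is living and takes 1/9.
Takeshi is living and takes 1/6.
Midori is living and takes 1/6.
Emiko predeceased; the 1/3 allotted to Emiko's branch passes to Emiko's issue by representation.
The 1/3 is divided into 2 equal shares of 1/6 among Isamu, Akira.
Isamu is living and takes 1/6.
Akira is living and takes 1/6.

Akira 1/6; Fumio 1/18; Haruki 1/9; Isamu 1/6; Midori 1/6; Sachiko 1/9; Takeshi 1/6; Umeko 1/18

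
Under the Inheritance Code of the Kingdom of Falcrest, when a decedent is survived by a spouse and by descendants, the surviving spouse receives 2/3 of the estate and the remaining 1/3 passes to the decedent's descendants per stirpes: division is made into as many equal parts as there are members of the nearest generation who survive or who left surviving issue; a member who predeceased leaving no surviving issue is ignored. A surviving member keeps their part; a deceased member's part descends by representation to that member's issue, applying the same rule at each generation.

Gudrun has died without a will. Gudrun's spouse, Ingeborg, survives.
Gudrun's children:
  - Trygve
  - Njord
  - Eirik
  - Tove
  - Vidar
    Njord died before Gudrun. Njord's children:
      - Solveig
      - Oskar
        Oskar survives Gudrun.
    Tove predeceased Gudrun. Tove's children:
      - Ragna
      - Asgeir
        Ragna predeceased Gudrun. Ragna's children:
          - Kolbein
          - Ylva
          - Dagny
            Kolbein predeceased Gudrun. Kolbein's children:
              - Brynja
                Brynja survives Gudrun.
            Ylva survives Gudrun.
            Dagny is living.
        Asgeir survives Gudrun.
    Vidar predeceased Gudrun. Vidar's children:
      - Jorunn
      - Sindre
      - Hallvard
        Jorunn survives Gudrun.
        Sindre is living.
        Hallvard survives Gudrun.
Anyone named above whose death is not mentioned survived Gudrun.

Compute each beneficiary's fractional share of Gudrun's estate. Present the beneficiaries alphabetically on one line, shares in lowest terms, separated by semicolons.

Ingeborg, as surviving spouse, takes 2/3.
The remaining 1/3 passes to Gudrun's descendants per stirpes.
The 1/3 is divided into 5 equal shares of 1/15 among Trygve, Njord, Eirik, Tove, Vidar.
Trygve is living and takes 1/15.
Njord predeceased; the 1/15 allotted to Njord's branch passes to Njord's issue by representation.
The 1/15 is divided into 2 equal shares of 1/30 among Solveig, Oskar.
Solveig is living and takes 1/30.
Oskar is living and takes 1/30.
Eirik is living and takes 1/15.
Tove predeceased; the 1/15 allotted to Tove's branch passes to Tove's issue by representation.
The 1/15 is divided into 2 equal shares of 1/30 among Ragna, Asgeir.
Ragna predeceased; the 1/30 allotted to Ragna's branch passes to Ragna's issue by representation.
The 1/30 is divided into 3 equal shares of 1/90 among Kolbein, Ylva, Dagny.
Kolbein predeceased; the 1/90 allotted to Kolbein's branch passes to Kolbein's issue by representation.
Brynja is the sole taker at this level and receives the full 1/90.
Ylva is living and takes 1/90.
Dagny is living and takes 1/90.
Asgeir is living and takes 1/30.
Vidar predeceased; the 1/15 allotted to Vidar's branch passes to Vidar's issue by representation.
The 1/15 is divided into 3 equal shares of 1/45 among Jorunn, Sindre, Hallvard.
Jorunn is living and takes 1/45.
Sindre is living and takes 1/45.
Hallvard is living and takes 1/45.

Asgeir 1/30; Brynja 1/90; Dagny 1/90; Eirik 1/15; Hallvard 1/45; Ingeborg 2/3; Jorunn 1/45; Oskar 1/30; Sindre 1/45; Solveig 1/30; Trygve 1/15; Ylva 1/90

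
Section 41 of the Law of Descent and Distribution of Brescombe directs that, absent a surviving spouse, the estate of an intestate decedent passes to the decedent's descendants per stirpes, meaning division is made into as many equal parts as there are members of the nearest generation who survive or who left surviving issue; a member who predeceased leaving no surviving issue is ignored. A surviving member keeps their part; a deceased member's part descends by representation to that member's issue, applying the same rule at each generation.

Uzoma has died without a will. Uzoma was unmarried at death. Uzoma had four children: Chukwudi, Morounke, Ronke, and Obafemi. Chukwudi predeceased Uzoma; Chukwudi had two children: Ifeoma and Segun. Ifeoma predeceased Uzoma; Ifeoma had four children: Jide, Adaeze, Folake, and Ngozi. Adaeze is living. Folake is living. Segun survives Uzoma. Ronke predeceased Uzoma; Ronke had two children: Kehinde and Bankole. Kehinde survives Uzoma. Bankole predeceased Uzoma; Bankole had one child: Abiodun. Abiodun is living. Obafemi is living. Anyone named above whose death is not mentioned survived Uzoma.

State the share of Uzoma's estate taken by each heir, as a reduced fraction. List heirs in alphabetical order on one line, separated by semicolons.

There is no surviving spouse, so the entire estate passes to Uzoma's descendants per stirpes.
The estate is divided into 4 equal shares of 1/4 among Chukwudi, Morounke, Ronke, Obafemi.
Chukwudi predeceased; the 1/4 allotted to Chukwudi's branch passes to Chukwudi's issue by representation.
The 1/4 is divided into 2 equal shares of 1/8 among Ifeoma, Segun.
Ifeoma predeceased; the 1/8 allotted to Ifeoma's branch passes to Ifeoma's issue by representation.
The 1/8 is divided into 4 equal shares of 1/32 among Jide, Adaeze, Folake, Ngozi.
Jide is living and takes 1/32.
Adaeze is living and takes 1/32.
Folake is living and takes 1/32.
Ngozi is living and takes 1/32.
Segun is living and takes 1/8.
Morounke is living and takes 1/4.
Ronke predeceased; the 1/4 allotted to Ronke's branch passes to Ronke's issue by representation.
The 1/4 is divided into 2 equal shares of 1/8 among Kehinde, Bankole.
Kehinde is living and takes 1/8.
Bankole predeceased; the 1/8 allotted to Bankole's branch passes to Bankole's issue by representation.
Abiodun is the sole taker at this level and receives the full 1/8.
Obafemi is living and takes 1/4.

Abiodun 1/8; Adaeze 1/32; Folake 1/32; Jide 1/32; Kehinde 1/8; Morounke 1/4; Ngozi 1/32; Obafemi 1/4; Segun 1/8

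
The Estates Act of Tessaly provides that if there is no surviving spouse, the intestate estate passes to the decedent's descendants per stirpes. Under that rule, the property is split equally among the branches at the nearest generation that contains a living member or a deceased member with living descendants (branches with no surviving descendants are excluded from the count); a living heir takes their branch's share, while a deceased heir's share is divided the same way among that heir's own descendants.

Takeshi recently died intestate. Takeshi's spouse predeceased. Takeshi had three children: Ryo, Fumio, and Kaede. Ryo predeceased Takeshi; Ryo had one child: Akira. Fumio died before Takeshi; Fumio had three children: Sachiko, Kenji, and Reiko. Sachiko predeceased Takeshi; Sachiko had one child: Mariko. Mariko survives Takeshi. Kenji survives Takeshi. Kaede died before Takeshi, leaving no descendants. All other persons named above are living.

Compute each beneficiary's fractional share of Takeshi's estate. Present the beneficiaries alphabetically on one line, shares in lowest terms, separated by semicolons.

Akira 1/2; Kenji 1/6; Mariko 1/6; Reiko 1/6

There is no surviving spouse, so the entire estate passes to Takeshi's descendants per stirpes.
Kaede left no surviving issue, so that branch lapses and is disregarded.
The estate is divided into 2 equal shares of 1/2 among Ryo, Fumio.
Ryo predeceased; the 1/2 allotted to Ryo's branch passes to Ryo's issue by representation.
Akira is the sole taker at this level and receives the full 1/2.
Fumio predeceased; the 1/2 allotted to Fumio's branch passes to Fumio's issue by representation.
The 1/2 is divided into 3 equal shares of 1/6 among Sachiko, Kenji, Reiko.
Sachiko predeceased; the 1/6 allotted to Sachiko's branch passes to Sachiko's issue by representation.
Mariko is the sole taker at this level and receives the full 1/6.
Kenji is living and takes 1/6.
Reiko is living and takes 1/6.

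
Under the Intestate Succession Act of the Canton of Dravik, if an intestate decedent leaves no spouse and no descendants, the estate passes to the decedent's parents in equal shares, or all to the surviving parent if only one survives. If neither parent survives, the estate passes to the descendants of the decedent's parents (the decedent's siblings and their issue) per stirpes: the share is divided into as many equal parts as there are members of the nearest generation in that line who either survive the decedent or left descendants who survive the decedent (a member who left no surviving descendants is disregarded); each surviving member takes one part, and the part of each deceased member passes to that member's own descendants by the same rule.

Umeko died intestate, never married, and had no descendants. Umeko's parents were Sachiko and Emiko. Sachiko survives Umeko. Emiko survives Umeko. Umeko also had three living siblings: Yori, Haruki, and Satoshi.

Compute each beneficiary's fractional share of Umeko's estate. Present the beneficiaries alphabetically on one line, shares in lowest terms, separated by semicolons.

Both parents survive, so Sachiko and Emiko each take 1/2. The siblings take nothing because a surviving parent has priority.

Emiko 1/2; Sachiko 1/2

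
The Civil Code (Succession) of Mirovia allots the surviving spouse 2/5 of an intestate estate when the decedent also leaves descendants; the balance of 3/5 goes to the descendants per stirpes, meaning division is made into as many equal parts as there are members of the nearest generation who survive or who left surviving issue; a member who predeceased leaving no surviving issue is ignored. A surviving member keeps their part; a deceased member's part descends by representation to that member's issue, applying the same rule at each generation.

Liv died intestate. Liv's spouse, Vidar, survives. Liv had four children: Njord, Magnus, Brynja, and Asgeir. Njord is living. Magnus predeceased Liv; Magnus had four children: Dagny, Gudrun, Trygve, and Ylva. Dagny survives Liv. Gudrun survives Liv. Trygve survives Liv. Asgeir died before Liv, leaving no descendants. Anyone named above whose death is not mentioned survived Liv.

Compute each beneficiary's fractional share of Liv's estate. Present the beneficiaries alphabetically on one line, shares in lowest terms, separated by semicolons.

Vidar, as surviving spouse, takes 2/5.
The remaining 3/5 passes to Liv's descendants per stirpes.
Asgeir left no surviving issue, so that branch lapses and is disregarded.
The 3/5 is divided into 3 equal shares of 1/5 among Njord, Magnus, Brynja.
Njord is living and takes 1/5.
Magnus predeceased; the 1/5 allotted to Magnus's branch passes to Magnus's issue by representation.
The 1/5 is divided into 4 equal shares of 1/20 among Dagny, Gudrun, Trygve, Ylva.
Dagny is living and takes 1/20.
Gudrun is living and takes 1/20.
Trygve is living and takes 1/20.
Ylva is living and takes 1/20.
Brynja is living and takes 1/5.

Brynja 1/5; Dagny 1/20; Gudrun 1/20; Njord 1/5; Trygve 1/20; Vidar 2/5; Ylva 1/20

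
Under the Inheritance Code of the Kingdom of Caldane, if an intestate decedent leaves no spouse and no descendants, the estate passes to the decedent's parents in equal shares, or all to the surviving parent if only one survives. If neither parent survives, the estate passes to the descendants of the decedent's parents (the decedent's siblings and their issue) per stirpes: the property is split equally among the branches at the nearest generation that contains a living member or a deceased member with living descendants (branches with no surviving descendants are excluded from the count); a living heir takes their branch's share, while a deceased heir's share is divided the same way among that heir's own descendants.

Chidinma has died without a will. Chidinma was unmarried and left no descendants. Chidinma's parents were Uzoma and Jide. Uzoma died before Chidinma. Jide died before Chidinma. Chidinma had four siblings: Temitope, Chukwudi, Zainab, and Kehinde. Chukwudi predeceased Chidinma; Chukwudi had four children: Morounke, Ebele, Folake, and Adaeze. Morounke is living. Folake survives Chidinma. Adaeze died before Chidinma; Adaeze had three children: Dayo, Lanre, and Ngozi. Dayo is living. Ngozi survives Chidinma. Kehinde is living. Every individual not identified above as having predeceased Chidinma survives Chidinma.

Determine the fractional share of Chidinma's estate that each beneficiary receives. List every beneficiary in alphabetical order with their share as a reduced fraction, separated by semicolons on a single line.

Neither parent survives and there are no descendants, so the estate passes to Chidinma's siblings and their issue per stirpes.
The estate is divided into 4 equal shares of 1/4 among Temitope, Chukwudi, Zainab, Kehinde.
Temitope is living and takes 1/4.
Chukwudi predeceased; the 1/4 allotted to Chukwudi's branch passes to Chukwudi's issue by representation.
The 1/4 is divided into 4 equal shares of 1/16 among Morounke, Ebele, Folake, Adaeze.
Morounke is living and takes 1/16.
Ebele is living and takes 1/16.
Folake is living and takes 1/16.
Adaeze predeceased; the 1/16 allotted to Adaeze's branch passes to Adaeze's issue by representation.
The 1/16 is divided into 3 equal shares of 1/48 among Dayo, Lanre, Ngozi.
Dayo is living and takes 1/48.
Lanre is living and takes 1/48.
Ngozi is living and takes 1/48.
Zainab is living and takes 1/4.
Kehinde is living and takes 1/4.

Dayo 1/48; Ebele 1/16; Folake 1/16; Kehinde 1/4; Lanre 1/48; Morounke 1/16; Ngozi 1/48; Temitope 1/4; Zainab 1/4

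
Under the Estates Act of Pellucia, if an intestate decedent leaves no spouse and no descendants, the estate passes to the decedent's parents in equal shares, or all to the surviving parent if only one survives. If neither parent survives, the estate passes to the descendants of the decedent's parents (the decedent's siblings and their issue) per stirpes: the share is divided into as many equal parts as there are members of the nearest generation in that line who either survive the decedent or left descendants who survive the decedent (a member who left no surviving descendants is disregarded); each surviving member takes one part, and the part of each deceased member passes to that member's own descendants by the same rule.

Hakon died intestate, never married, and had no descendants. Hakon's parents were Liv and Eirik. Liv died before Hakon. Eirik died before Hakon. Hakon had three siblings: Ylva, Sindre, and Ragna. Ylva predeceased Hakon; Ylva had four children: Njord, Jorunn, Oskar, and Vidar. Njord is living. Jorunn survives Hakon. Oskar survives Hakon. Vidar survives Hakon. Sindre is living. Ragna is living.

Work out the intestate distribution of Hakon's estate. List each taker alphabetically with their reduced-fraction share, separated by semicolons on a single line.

Jorunn 1/12; Njord 1/12; Oskar 1/12; Ragna 1/3; Sindre 1/3; Vidar 1/12

Neither parent survives and there are no descendants, so the estate passes to Hakon's siblings and their issue per stirpes.
The estate is divided into 3 equal shares of 1/3 among Ylva, Sindre, Ragna.
Ylva predeceased; the 1/3 allotted to Ylva's branch passes to Ylva's issue by representation.
The 1/3 is divided into 4 equal shares of 1/12 among Njord, Jorunn, Oskar, Vidar.
Njord is living and takes 1/12.
Jorunn is living and takes 1/12.
Oskar is living and takes 1/12.
Vidar is living and takes 1/12.
Sindre is living and takes 1/3.
Ragna is living and takes 1/3.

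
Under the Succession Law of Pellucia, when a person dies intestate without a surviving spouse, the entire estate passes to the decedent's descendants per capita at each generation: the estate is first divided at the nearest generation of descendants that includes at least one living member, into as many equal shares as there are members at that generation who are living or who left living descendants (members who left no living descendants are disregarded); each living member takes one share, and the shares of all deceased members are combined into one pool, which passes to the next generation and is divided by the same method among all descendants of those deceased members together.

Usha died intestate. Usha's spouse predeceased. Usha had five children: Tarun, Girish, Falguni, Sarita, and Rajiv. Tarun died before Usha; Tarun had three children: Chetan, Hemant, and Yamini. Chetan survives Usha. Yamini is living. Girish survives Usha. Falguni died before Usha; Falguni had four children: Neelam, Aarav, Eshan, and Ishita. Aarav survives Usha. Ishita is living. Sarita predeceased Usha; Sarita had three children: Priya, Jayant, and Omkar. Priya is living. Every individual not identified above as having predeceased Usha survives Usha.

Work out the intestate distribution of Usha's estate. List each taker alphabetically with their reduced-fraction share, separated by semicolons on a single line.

Aarav 3/50; Chetan 3/50; Eshan 3/50; Girish 1/5; Hemant 3/50; Ishita 3/50; Jayant 3/50; Neelam 3/50; Omkar 3/50; Priya 3/50; Rajiv 1/5; Yamini 3/50

There is no surviving spouse, so the entire estate passes to Usha's descendants per capita at each generation.
At generation 1 (Tarun, Girish, Falguni, Sarita, Rajiv) there are 5 shares of (1)/5 = 1/5 each.
Living: Girish and Rajiv — each takes 1/5.
Deceased: Tarun, Falguni, and Sarita. Their combined 3/5 is pooled and carried to generation 2.
At generation 2 (Chetan, Hemant, Yamini, Neelam, Aarav, Eshan, Ishita, Priya, Jayant, Omkar) there are 10 shares of (3/5)/10 = 3/50 each.
Living: Chetan, Hemant, Yamini, Neelam, Aarav, Eshan, Ishita, Priya, Jayant, and Omkar — each takes 3/50.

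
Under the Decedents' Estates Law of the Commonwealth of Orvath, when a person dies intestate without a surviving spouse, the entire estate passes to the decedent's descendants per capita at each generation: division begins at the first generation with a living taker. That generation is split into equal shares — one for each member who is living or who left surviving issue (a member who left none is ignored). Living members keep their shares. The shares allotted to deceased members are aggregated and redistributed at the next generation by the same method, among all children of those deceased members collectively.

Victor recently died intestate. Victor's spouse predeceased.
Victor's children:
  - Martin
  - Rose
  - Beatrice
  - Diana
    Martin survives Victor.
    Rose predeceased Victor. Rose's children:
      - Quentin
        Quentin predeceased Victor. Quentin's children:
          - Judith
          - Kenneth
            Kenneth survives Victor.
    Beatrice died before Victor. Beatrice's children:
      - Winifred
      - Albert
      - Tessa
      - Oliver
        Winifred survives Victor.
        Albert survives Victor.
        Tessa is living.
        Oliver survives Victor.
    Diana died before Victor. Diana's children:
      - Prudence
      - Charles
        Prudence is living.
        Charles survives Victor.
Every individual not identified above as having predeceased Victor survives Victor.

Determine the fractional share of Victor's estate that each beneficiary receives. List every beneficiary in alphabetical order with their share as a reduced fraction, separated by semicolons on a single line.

Albert 3/28; Charles 3/28; Judith 3/56; Kenneth 3/56; Martin 1/4; Oliver 3/28; Prudence 3/28; Tessa 3/28; Winifred 3/28

There is no surviving spouse, so the entire estate passes to Victor's descendants per capita at each generation.
At generation 1 (Martin, Rose, Beatrice, Diana) there are 4 shares of (1)/4 = 1/4 each.
Living: Martin — each takes 1/4.
Deceased: Rose, Beatrice, and Diana. Their combined 3/4 is pooled and carried to generation 2.
At generation 2 (Quentin, Winifred, Albert, Tessa, Oliver, Prudence, Charles) there are 7 shares of (3/4)/7 = 3/28 each.
Living: Winifred, Albert, Tessa, Oliver, Prudence, and Charles — each takes 3/28.
Deceased: Quentin. That 3/28 share is carried to generation 3.
At generation 3 (Judith, Kenneth) there are 2 shares of (3/28)/2 = 3/56 each.
Living: Judith and Kenneth — each takes 3/56.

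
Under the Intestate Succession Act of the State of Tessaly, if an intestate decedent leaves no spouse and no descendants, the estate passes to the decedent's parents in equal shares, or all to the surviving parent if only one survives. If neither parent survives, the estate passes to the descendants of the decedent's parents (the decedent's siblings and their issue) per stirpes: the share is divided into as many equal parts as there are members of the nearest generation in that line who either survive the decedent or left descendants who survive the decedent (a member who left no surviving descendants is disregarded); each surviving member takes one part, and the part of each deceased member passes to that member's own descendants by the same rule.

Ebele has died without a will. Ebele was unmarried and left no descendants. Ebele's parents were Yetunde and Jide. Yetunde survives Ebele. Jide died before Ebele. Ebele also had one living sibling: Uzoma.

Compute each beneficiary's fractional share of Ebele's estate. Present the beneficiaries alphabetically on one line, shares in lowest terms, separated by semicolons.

Yetunde 1

Only one parent, Yetunde, survives, so Yetunde takes the entire estate. The siblings take nothing because a surviving parent has priority.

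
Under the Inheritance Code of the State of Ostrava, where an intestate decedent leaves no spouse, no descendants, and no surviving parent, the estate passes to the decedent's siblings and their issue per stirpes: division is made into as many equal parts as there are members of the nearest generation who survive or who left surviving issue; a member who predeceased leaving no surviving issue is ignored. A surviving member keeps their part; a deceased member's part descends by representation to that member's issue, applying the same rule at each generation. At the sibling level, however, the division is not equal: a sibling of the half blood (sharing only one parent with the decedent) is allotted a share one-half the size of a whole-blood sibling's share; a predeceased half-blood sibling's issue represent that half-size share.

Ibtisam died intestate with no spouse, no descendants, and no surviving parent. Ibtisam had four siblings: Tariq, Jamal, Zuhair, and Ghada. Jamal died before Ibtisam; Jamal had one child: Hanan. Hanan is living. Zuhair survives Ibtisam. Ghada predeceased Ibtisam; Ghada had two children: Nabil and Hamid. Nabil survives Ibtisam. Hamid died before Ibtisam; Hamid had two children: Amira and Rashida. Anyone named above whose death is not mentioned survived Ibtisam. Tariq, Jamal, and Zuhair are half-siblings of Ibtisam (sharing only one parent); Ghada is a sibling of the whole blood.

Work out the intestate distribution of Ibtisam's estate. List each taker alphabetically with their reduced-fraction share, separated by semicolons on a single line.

No spouse, descendants, or parent survives, so the estate passes to Ibtisam's siblings per stirpes.
Half-blood siblings count for one-half the weight of whole-blood siblings at the initial division.
Dividing 1 in proportion to weights (total weight 5/2): Tariq (weight 1/2) → 1/5; Jamal (weight 1/2) → 1/5; Zuhair (weight 1/2) → 1/5; Ghada (weight 1) → 2/5.
Tariq is living and takes 1/5.
Jamal predeceased; the 1/5 allotted to Jamal's branch passes to Jamal's issue by representation.
Hanan is the sole taker at this level and receives the full 1/5.
Zuhair is living and takes 1/5.
Ghada predeceased; the 2/5 allotted to Ghada's branch passes to Ghada's issue by representation.
The 2/5 is divided into 2 equal shares of 1/5 among Nabil, Hamid.
Nabil is living and takes 1/5.
Hamid predeceased; the 1/5 allotted to Hamid's branch passes to Hamid's issue by representation.
The 1/5 is divided into 2 equal shares of 1/10 among Amira, Rashida.
Amira is living and takes 1/10.
Rashida is living and takes 1/10.

Amira 1/10; Hanan 1/5; Nabil 1/5; Rashida 1/10; Tariq 1/5; Zuhair 1/5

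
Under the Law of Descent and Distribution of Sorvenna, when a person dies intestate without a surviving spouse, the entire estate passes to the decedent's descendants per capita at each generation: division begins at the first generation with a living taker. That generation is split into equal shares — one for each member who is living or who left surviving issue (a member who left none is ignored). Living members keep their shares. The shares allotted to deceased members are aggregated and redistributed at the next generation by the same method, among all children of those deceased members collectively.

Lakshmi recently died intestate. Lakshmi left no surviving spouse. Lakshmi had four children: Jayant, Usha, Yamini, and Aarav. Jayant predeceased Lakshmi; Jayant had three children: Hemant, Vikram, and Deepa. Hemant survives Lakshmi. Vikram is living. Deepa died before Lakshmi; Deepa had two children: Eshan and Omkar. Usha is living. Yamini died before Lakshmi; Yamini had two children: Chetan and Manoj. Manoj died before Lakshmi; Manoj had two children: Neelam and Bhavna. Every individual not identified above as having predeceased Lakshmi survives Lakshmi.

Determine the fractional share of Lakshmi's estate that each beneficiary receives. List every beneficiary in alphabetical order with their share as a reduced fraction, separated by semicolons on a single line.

There is no surviving spouse, so the entire estate passes to Lakshmi's descendants per capita at each generation.
At generation 1 (Jayant, Usha, Yamini, Aarav) there are 4 shares of (1)/4 = 1/4 each.
Living: Usha and Aarav — each takes 1/4.
Deceased: Jayant and Yamini. Their combined 1/2 is pooled and carried to generation 2.
At generation 2 (Hemant, Vikram, Deepa, Chetan, Manoj) there are 5 shares of (1/2)/5 = 1/10 each.
Living: Hemant, Vikram, and Chetan — each takes 1/10.
Deceased: Deepa and Manoj. Their combined 1/5 is pooled and carried to generation 3.
At generation 3 (Eshan, Omkar, Neelam, Bhavna) there are 4 shares of (1/5)/4 = 1/20 each.
Living: Eshan, Omkar, Neelam, and Bhavna — each takes 1/20.

Aarav 1/4; Bhavna 1/20; Chetan 1/10; Eshan 1/20; Hemant 1/10; Neelam 1/20; Omkar 1/20; Usha 1/4; Vikram 1/10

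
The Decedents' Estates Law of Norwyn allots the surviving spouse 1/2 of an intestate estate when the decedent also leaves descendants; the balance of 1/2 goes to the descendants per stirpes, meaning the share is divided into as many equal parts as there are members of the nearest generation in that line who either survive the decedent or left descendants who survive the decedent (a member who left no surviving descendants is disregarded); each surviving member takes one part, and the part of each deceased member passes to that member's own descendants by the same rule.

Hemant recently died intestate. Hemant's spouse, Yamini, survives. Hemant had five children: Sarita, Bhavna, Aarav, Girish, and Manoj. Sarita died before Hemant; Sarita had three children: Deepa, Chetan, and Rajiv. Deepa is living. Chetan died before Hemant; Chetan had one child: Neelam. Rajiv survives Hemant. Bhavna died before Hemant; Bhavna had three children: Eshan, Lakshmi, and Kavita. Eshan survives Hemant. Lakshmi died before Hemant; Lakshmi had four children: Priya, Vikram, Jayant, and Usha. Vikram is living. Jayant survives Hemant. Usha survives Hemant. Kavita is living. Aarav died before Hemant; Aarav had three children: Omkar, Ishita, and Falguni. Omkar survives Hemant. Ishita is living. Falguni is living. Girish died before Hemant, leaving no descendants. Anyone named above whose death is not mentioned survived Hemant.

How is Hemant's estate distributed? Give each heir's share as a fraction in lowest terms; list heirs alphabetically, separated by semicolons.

Yamini, as surviving spouse, takes 1/2.
The remaining 1/2 passes to Hemant's descendants per stirpes.
Girish left no surviving issue, so that branch lapses and is disregarded.
The 1/2 is divided into 4 equal shares of 1/8 among Sarita, Bhavna, Aarav, Manoj.
Sarita predeceased; the 1/8 allotted to Sarita's branch passes to Sarita's issue by representation.
The 1/8 is divided into 3 equal shares of 1/24 among Deepa, Chetan, Rajiv.
Deepa is living and takes 1/24.
Chetan predeceased; the 1/24 allotted to Chetan's branch passes to Chetan's issue by representation.
Neelam is the sole taker at this level and receives the full 1/24.
Rajiv is living and takes 1/24.
Bhavna predeceased; the 1/8 allotted to Bhavna's branch passes to Bhavna's issue by representation.
The 1/8 is divided into 3 equal shares of 1/24 among Eshan, Lakshmi, Kavita.
Eshan is living and takes 1/24.
Lakshmi predeceased; the 1/24 allotted to Lakshmi's branch passes to Lakshmi's issue by representation.
The 1/24 is divided into 4 equal shares of 1/96 among Priya, Vikram, Jayant, Usha.
Priya is living and takes 1/96.
Vikram is living and takes 1/96.
Jayant is living and takes 1/96.
Usha is living and takes 1/96.
Kavita is living and takes 1/24.
Aarav predeceased; the 1/8 allotted to Aarav's branch passes to Aarav's issue by representation.
The 1/8 is divided into 3 equal shares of 1/24 among Omkar, Ishita, Falguni.
Omkar is living and takes 1/24.
Ishita is living and takes 1/24.
Falguni is living and takes 1/24.
Manoj is living and takes 1/8.

Deepa 1/24; Eshan 1/24; Falguni 1/24; Ishita 1/24; Jayant 1/96; Kavita 1/24; Manoj 1/8; Neelam 1/24; Omkar 1/24; Priya 1/96; Rajiv 1/24; Usha 1/96; Vikram 1/96; Yamini 1/2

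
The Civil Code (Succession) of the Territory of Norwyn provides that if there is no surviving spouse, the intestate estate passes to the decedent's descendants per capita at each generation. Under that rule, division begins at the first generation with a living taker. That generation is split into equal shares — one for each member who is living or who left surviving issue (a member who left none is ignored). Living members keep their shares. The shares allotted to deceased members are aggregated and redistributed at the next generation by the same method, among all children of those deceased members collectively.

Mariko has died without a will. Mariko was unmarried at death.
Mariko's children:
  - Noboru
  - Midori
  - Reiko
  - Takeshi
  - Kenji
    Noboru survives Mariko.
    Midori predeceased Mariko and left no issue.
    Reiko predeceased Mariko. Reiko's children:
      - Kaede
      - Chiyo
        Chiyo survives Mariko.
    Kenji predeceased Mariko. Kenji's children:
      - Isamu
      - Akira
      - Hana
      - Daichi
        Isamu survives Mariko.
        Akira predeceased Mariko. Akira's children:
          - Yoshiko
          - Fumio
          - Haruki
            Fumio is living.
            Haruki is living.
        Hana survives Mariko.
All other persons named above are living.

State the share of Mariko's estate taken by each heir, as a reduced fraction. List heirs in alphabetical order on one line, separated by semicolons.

There is no surviving spouse, so the entire estate passes to Mariko's descendants per capita at each generation.
At generation 1 (Noboru, Reiko, Takeshi, Kenji) there are 4 shares of (1)/4 = 1/4 each.
Living: Noboru and Takeshi — each takes 1/4.
Deceased: Reiko and Kenji. Their combined 1/2 is pooled and carried to generation 2.
At generation 2 (Kaede, Chiyo, Isamu, Akira, Hana, Daichi) there are 6 shares of (1/2)/6 = 1/12 each.
Living: Kaede, Chiyo, Isamu, Hana, and Daichi — each takes 1/12.
Deceased: Akira. That 1/12 share is carried to generation 3.
At generation 3 (Yoshiko, Fumio, Haruki) there are 3 shares of (1/12)/3 = 1/36 each.
Living: Yoshiko, Fumio, and Haruki — each takes 1/36.

Chiyo 1/12; Daichi 1/12; Fumio 1/36; Hana 1/12; Haruki 1/36; Isamu 1/12; Kaede 1/12; Noboru 1/4; Takeshi 1/4; Yoshiko 1/36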